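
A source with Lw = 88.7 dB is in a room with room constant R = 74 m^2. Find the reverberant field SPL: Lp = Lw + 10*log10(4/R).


4/R = 4/74 = 0.0540541
Lp = 88.7 + 10*log10(0.0540541) = 76.028 dB


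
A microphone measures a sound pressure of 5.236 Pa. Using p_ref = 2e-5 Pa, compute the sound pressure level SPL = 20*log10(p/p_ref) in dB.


p / p_ref = 5.236 / 2e-5 = 261800
SPL = 20 * log10(261800) = 108.36 dB


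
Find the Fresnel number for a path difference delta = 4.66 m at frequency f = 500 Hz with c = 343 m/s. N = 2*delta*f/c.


N = 2*delta*f/c = 2*delta/lambda, where lambda = c/f
lambda = 343 / 500 = 0.686 m
N = 2 * 4.66 / 0.686 = 13.586


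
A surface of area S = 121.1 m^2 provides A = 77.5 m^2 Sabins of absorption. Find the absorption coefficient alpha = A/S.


Absorption coefficient = absorbed power / incident power
alpha = A / S = 77.5 / 121.1 = 0.63997


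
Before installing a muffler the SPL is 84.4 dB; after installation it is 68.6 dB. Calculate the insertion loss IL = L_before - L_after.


Insertion loss = SPL without muffler - SPL with muffler
IL = 84.4 - 68.6 = 15.8 dB


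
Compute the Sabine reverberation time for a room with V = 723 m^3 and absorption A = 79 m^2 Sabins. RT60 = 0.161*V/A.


RT60 = 0.161 * 723 / 79 = 1.4735 s


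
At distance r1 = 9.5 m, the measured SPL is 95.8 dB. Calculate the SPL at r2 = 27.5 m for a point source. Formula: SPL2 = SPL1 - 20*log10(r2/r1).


r2/r1 = 27.5/9.5 = 2.89474
Correction = 20*log10(2.89474) = 9.23219 dB
SPL2 = 95.8 - 9.23219 = 86.568 dB


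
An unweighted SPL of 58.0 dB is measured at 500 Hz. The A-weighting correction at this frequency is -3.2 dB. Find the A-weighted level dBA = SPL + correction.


A-weighting table: 500 Hz -> -3.2 dB correction
SPL_A = SPL + correction = 58.0 + (-3.2) = 54.8 dBA


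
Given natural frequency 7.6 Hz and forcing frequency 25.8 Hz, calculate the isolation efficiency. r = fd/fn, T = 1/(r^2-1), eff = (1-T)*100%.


r = 25.8 / 7.6 = 3.39474
r^2 - 1 = 3.39474^2 - 1 = 10.5243
T = 1/10.5243 = 0.0950182
Efficiency = (1 - 0.0950182)*100 = 90.498 %


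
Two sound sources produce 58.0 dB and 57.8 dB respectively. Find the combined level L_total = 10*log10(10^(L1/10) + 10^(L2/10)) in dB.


10^(58.0/10) = 630957
10^(57.8/10) = 602560
Sum = 630957 + 602560 = 1.23352e+06
L_total = 10*log10(1.23352e+06) = 60.911 dB


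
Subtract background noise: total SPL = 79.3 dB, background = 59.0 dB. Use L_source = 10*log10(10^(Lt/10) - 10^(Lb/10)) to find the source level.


10^(79.3/10) = 8.51138e+07
10^(59.0/10) = 794328
Difference = 8.51138e+07 - 794328 = 8.43195e+07
L_source = 10*log10(8.43195e+07) = 79.259 dB


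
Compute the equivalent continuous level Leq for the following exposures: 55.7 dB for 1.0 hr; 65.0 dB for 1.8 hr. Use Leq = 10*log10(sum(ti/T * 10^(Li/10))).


T_total = 1.0 + 1.8 = 2.8 hr
(1.0/2.8) * 10^(55.7/10) = 132691
(1.8/2.8) * 10^(65.0/10) = 2.03289e+06
Sum = 132691 + 2.03289e+06 = 2.16558e+06
Leq = 10*log10(2.16558e+06) = 63.356 dB


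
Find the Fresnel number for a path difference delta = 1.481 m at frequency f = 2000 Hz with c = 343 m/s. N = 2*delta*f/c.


N = 2*delta*f/c = 2*delta/lambda, where lambda = c/f
lambda = 343 / 2000 = 0.1715 m
N = 2 * 1.481 / 0.1715 = 17.271


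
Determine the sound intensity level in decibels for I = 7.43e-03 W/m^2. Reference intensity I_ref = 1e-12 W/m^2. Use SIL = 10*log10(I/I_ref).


I / I_ref = 7.43e-03 / 1e-12 = 7.43e+09
SIL = 10 * log10(7.43e+09) = 98.71 dB


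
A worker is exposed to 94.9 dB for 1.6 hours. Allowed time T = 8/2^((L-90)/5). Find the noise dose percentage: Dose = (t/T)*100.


T_allowed = 8 / 2^((94.9 - 90)/5) = 4.05584 hr
Dose = 1.6 / 4.05584 * 100 = 39.449 %


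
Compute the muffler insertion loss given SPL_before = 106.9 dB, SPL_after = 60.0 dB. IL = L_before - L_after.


Insertion loss = SPL without muffler - SPL with muffler
IL = 106.9 - 60.0 = 46.9 dB


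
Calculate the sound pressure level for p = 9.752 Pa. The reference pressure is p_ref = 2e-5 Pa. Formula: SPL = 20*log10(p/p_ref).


p / p_ref = 9.752 / 2e-5 = 487600
SPL = 20 * log10(487600) = 113.76 dB


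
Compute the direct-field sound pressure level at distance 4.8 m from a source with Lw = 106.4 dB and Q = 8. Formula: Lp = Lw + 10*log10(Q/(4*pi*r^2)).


4*pi*r^2 = 4*pi*4.8^2 = 289.529 m^2
Q / (4*pi*r^2) = 8 / 289.529 = 0.0276311
Lp = 106.4 + 10*log10(0.0276311) = 90.814 dB


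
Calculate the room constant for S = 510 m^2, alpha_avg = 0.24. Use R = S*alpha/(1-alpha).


R = 510 * 0.24 / (1 - 0.24) = 161.05 m^2


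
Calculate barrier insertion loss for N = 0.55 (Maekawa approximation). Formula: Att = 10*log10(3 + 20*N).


3 + 20*N = 3 + 20*0.55 = 14
Att = 10*log10(14) = 11.461 dB


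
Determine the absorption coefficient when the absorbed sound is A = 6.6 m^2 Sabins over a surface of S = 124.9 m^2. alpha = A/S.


Absorption coefficient = absorbed power / incident power
alpha = A / S = 6.6 / 124.9 = 0.052842


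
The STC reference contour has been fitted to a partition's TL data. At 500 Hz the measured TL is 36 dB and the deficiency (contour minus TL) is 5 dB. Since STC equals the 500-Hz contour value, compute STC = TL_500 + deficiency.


By ASTM E413, STC = value of the fitted reference contour at 500 Hz.
Contour value at 500 Hz = TL_500 + deficiency = 36 + 5 = 41
STC = 41


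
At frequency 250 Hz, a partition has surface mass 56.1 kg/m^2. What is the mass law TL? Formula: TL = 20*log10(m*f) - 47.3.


m * f = 56.1 * 250 = 14025
20*log10(14025) = 82.9381 dB
TL = 82.9381 - 47.3 = 35.638 dB


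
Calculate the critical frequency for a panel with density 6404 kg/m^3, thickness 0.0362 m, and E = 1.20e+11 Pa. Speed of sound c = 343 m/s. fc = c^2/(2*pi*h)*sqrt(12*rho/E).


12*rho/E = 12*6404/1.20e+11 = 6.404e-07
sqrt(12*rho/E) = sqrt(6.404e-07) = 0.00080025
c^2/(2*pi*h) = 343^2/(2*pi*0.0362) = 517249
fc = 517249 * 0.00080025 = 413.93 Hz


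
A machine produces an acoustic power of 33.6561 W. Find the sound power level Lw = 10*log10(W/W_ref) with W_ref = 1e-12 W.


W / W_ref = 33.6561 / 1e-12 = 3.36561e+13
Lw = 10 * log10(3.36561e+13) = 135.27 dB


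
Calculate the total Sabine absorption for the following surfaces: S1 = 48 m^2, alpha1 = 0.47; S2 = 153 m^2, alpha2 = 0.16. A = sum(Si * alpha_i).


48 * 0.47 = 22.56
153 * 0.16 = 24.48
A_total = 22.56 + 24.48 = 47.04 m^2


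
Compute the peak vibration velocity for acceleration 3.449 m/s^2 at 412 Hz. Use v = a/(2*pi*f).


omega = 2*pi*f = 2*pi*412 = 2588.67 rad/s
v = a / omega = 3.449 / 2588.67 = 0.0013323 m/s


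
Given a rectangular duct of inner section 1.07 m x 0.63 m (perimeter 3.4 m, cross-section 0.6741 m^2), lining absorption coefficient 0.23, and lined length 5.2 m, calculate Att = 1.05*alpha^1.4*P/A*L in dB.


alpha^1.4 = 0.23^1.4 = 0.127767
Attenuation rate = 1.05 * alpha^1.4 * P / A
= 1.05 * 0.127767 * 3.4 / 0.6741 = 0.676648 dB/m
Total Att = 0.676648 * 5.2 = 3.5186 dB


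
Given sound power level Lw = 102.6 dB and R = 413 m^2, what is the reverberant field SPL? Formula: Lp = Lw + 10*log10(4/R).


4/R = 4/413 = 0.00968523
Lp = 102.6 + 10*log10(0.00968523) = 82.461 dB


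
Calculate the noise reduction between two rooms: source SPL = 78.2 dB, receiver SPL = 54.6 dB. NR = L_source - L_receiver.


NR = L_source - L_receiver (difference between source and receiving room levels)
NR = 78.2 - 54.6 = 23.6 dB


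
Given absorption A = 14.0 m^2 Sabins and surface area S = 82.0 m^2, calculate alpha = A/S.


Absorption coefficient = absorbed power / incident power
alpha = A / S = 14.0 / 82.0 = 0.17073


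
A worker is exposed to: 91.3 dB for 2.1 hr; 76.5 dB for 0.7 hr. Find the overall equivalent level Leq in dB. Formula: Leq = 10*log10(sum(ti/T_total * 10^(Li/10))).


T_total = 2.1 + 0.7 = 2.8 hr
(2.1/2.8) * 10^(91.3/10) = 1.01172e+09
(0.7/2.8) * 10^(76.5/10) = 1.11671e+07
Sum = 1.01172e+09 + 1.11671e+07 = 1.02289e+09
Leq = 10*log10(1.02289e+09) = 90.098 dB


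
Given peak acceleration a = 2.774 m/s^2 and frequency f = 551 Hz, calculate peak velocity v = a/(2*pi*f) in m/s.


omega = 2*pi*f = 2*pi*551 = 3462.04 rad/s
v = a / omega = 2.774 / 3462.04 = 0.00080126 m/s


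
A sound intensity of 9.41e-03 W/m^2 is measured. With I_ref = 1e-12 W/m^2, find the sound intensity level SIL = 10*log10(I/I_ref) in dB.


I / I_ref = 9.41e-03 / 1e-12 = 9.41e+09
SIL = 10 * log10(9.41e+09) = 99.736 dB


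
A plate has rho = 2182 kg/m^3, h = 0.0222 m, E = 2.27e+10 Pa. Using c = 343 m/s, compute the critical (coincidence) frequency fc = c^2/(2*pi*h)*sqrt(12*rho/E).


12*rho/E = 12*2182/2.27e+10 = 1.15348e-06
sqrt(12*rho/E) = sqrt(1.15348e-06) = 0.001074
c^2/(2*pi*h) = 343^2/(2*pi*0.0222) = 843442
fc = 843442 * 0.001074 = 905.86 Hz


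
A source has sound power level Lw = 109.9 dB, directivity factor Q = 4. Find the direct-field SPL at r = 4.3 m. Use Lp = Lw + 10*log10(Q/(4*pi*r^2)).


4*pi*r^2 = 4*pi*4.3^2 = 232.352 m^2
Q / (4*pi*r^2) = 4 / 232.352 = 0.0172153
Lp = 109.9 + 10*log10(0.0172153) = 92.259 dB


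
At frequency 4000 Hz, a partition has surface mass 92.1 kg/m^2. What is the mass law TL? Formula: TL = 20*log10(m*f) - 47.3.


m * f = 92.1 * 4000 = 368400
20*log10(368400) = 111.326 dB
TL = 111.326 - 47.3 = 64.026 dB


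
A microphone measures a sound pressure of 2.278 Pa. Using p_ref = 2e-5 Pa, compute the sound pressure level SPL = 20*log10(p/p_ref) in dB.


p / p_ref = 2.278 / 2e-5 = 113900
SPL = 20 * log10(113900) = 101.13 dB


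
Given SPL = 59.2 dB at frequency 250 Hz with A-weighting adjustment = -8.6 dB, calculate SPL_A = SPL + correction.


A-weighting table: 250 Hz -> -8.6 dB correction
SPL_A = SPL + correction = 59.2 + (-8.6) = 50.6 dBA


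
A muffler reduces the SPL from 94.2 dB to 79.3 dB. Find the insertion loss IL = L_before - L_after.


Insertion loss = SPL without muffler - SPL with muffler
IL = 94.2 - 79.3 = 14.9 dB


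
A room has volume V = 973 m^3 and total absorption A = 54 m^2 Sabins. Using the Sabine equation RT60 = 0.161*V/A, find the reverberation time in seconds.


RT60 = 0.161 * 973 / 54 = 2.901 s


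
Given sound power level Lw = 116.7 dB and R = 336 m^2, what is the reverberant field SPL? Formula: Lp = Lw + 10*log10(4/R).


4/R = 4/336 = 0.0119048
Lp = 116.7 + 10*log10(0.0119048) = 97.457 dB


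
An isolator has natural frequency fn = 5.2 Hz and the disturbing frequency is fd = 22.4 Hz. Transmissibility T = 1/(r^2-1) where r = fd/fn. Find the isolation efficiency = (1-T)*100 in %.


r = 22.4 / 5.2 = 4.30769
r^2 - 1 = 4.30769^2 - 1 = 17.5562
T = 1/17.5562 = 0.0569599
Efficiency = (1 - 0.0569599)*100 = 94.304 %


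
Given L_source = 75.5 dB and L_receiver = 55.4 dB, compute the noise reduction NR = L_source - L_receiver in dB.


NR = L_source - L_receiver (difference between source and receiving room levels)
NR = 75.5 - 55.4 = 20.1 dB


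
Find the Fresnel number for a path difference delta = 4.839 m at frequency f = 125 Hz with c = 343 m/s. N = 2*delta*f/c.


N = 2*delta*f/c = 2*delta/lambda, where lambda = c/f
lambda = 343 / 125 = 2.744 m
N = 2 * 4.839 / 2.744 = 3.527


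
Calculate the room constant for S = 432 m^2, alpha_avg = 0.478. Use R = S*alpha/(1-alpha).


R = 432 * 0.478 / (1 - 0.478) = 395.59 m^2


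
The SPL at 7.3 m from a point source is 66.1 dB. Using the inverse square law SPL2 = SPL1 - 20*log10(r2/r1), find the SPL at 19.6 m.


r2/r1 = 19.6/7.3 = 2.68493
Correction = 20*log10(2.68493) = 8.57866 dB
SPL2 = 66.1 - 8.57866 = 57.521 dB


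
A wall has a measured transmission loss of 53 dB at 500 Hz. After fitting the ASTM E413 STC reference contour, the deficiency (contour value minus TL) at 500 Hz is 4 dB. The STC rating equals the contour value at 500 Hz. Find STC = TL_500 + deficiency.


By ASTM E413, STC = value of the fitted reference contour at 500 Hz.
Contour value at 500 Hz = TL_500 + deficiency = 53 + 4 = 57
STC = 57


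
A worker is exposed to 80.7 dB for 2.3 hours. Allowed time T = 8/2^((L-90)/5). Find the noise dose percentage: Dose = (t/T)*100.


T_allowed = 8 / 2^((80.7 - 90)/5) = 29.0406 hr
Dose = 2.3 / 29.0406 * 100 = 7.9199 %


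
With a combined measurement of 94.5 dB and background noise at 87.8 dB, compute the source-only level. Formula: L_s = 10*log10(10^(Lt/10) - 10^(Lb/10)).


10^(94.5/10) = 2.81838e+09
10^(87.8/10) = 6.0256e+08
Difference = 2.81838e+09 - 6.0256e+08 = 2.21582e+09
L_source = 10*log10(2.21582e+09) = 93.455 dB


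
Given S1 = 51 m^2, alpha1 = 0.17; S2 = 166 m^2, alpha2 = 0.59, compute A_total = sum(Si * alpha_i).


51 * 0.17 = 8.67
166 * 0.59 = 97.94
A_total = 8.67 + 97.94 = 106.61 m^2


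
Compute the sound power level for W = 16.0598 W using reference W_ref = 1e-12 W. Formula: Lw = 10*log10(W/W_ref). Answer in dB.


W / W_ref = 16.0598 / 1e-12 = 1.60598e+13
Lw = 10 * log10(1.60598e+13) = 132.06 dB


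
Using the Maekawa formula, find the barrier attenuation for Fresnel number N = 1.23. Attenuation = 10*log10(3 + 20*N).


3 + 20*N = 3 + 20*1.23 = 27.6
Att = 10*log10(27.6) = 14.409 dB


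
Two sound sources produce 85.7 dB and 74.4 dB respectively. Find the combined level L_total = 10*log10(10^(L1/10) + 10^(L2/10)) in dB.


10^(85.7/10) = 3.71535e+08
10^(74.4/10) = 2.75423e+07
Sum = 3.71535e+08 + 2.75423e+07 = 3.99077e+08
L_total = 10*log10(3.99077e+08) = 86.011 dB


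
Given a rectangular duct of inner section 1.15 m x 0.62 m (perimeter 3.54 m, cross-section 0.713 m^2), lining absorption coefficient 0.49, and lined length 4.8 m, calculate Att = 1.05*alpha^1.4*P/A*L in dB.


alpha^1.4 = 0.49^1.4 = 0.368362
Attenuation rate = 1.05 * alpha^1.4 * P / A
= 1.05 * 0.368362 * 3.54 / 0.713 = 1.92034 dB/m
Total Att = 1.92034 * 4.8 = 9.2176 dB


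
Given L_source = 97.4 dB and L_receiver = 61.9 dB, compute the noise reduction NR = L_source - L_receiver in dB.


NR = L_source - L_receiver (difference between source and receiving room levels)
NR = 97.4 - 61.9 = 35.5 dB


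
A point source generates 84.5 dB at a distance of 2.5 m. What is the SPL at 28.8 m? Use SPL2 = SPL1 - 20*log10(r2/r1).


r2/r1 = 28.8/2.5 = 11.52
Correction = 20*log10(11.52) = 21.229 dB
SPL2 = 84.5 - 21.229 = 63.271 dB


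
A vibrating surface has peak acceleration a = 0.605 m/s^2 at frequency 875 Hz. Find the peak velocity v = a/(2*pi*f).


omega = 2*pi*f = 2*pi*875 = 5497.79 rad/s
v = a / omega = 0.605 / 5497.79 = 0.00011004 m/s


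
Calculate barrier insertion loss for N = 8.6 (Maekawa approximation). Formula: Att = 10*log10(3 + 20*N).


3 + 20*N = 3 + 20*8.6 = 175
Att = 10*log10(175) = 22.43 dB


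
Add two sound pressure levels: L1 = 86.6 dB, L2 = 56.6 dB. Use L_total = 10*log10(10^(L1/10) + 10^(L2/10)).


10^(86.6/10) = 4.57088e+08
10^(56.6/10) = 457088
Sum = 4.57088e+08 + 457088 = 4.57545e+08
L_total = 10*log10(4.57545e+08) = 86.604 dB


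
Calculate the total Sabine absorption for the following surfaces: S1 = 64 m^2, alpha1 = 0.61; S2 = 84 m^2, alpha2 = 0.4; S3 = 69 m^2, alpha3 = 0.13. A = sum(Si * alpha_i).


64 * 0.61 = 39.04
84 * 0.4 = 33.6
69 * 0.13 = 8.97
A_total = 39.04 + 33.6 + 8.97 = 81.61 m^2


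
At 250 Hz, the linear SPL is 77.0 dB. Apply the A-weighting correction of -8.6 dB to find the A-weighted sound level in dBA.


A-weighting table: 250 Hz -> -8.6 dB correction
SPL_A = SPL + correction = 77.0 + (-8.6) = 68.4 dBA


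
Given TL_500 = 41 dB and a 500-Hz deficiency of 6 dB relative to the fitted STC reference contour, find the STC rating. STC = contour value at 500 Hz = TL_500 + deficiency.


By ASTM E413, STC = value of the fitted reference contour at 500 Hz.
Contour value at 500 Hz = TL_500 + deficiency = 41 + 6 = 47
STC = 47


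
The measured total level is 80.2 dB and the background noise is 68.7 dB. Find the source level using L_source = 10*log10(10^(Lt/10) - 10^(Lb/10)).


10^(80.2/10) = 1.04713e+08
10^(68.7/10) = 7.4131e+06
Difference = 1.04713e+08 - 7.4131e+06 = 9.72999e+07
L_source = 10*log10(9.72999e+07) = 79.881 dB


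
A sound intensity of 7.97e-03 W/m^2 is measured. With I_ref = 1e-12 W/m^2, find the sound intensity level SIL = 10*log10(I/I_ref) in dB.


I / I_ref = 7.97e-03 / 1e-12 = 7.97e+09
SIL = 10 * log10(7.97e+09) = 99.015 dB


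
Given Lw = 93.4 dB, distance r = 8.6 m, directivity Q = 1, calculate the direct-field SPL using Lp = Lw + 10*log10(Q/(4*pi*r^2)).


4*pi*r^2 = 4*pi*8.6^2 = 929.409 m^2
Q / (4*pi*r^2) = 1 / 929.409 = 0.00107595
Lp = 93.4 + 10*log10(0.00107595) = 63.718 dB


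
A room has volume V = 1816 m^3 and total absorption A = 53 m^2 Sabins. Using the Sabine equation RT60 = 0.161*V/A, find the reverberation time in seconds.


RT60 = 0.161 * 1816 / 53 = 5.5165 s


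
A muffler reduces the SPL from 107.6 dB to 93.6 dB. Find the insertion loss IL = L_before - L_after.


Insertion loss = SPL without muffler - SPL with muffler
IL = 107.6 - 93.6 = 14 dB


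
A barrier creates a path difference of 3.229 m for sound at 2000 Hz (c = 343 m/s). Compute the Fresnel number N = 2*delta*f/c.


N = 2*delta*f/c = 2*delta/lambda, where lambda = c/f
lambda = 343 / 2000 = 0.1715 m
N = 2 * 3.229 / 0.1715 = 37.656


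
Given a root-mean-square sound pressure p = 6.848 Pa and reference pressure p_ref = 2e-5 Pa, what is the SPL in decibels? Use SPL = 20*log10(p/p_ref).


p / p_ref = 6.848 / 2e-5 = 342400
SPL = 20 * log10(342400) = 110.69 dB


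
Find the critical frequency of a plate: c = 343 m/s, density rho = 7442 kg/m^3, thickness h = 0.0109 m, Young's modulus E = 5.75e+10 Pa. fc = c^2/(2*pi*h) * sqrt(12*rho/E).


12*rho/E = 12*7442/5.75e+10 = 1.55311e-06
sqrt(12*rho/E) = sqrt(1.55311e-06) = 0.00124624
c^2/(2*pi*h) = 343^2/(2*pi*0.0109) = 1.71784e+06
fc = 1.71784e+06 * 0.00124624 = 2140.8 Hz


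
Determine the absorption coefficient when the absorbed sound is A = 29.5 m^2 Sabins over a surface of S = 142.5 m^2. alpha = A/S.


Absorption coefficient = absorbed power / incident power
alpha = A / S = 29.5 / 142.5 = 0.20702


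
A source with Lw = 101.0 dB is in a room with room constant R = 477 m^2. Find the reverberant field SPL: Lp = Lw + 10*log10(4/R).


4/R = 4/477 = 0.00838574
Lp = 101.0 + 10*log10(0.00838574) = 80.235 dB


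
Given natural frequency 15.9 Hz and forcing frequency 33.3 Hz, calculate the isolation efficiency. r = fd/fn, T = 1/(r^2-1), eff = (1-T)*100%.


r = 33.3 / 15.9 = 2.09434
r^2 - 1 = 2.09434^2 - 1 = 3.38626
T = 1/3.38626 = 0.295311
Efficiency = (1 - 0.295311)*100 = 70.469 %


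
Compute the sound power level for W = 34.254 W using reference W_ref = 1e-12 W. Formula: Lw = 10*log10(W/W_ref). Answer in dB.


W / W_ref = 34.254 / 1e-12 = 3.4254e+13
Lw = 10 * log10(3.4254e+13) = 135.35 dB


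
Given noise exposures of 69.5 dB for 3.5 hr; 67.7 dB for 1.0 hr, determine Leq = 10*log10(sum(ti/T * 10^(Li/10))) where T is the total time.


T_total = 3.5 + 1.0 = 4.5 hr
(3.5/4.5) * 10^(69.5/10) = 6.93195e+06
(1.0/4.5) * 10^(67.7/10) = 1.30854e+06
Sum = 6.93195e+06 + 1.30854e+06 = 8.24049e+06
Leq = 10*log10(8.24049e+06) = 69.16 dB


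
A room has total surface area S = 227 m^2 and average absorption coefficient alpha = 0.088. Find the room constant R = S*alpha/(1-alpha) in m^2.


R = 227 * 0.088 / (1 - 0.088) = 21.904 m^2


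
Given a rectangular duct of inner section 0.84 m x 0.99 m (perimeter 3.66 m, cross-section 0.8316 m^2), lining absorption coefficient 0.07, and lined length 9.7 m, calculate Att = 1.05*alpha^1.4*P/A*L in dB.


alpha^1.4 = 0.07^1.4 = 0.0241622
Attenuation rate = 1.05 * alpha^1.4 * P / A
= 1.05 * 0.0241622 * 3.66 / 0.8316 = 0.111659 dB/m
Total Att = 0.111659 * 9.7 = 1.0831 dB


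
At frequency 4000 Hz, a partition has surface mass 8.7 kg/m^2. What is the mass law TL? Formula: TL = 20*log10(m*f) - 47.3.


m * f = 8.7 * 4000 = 34800
20*log10(34800) = 90.8316 dB
TL = 90.8316 - 47.3 = 43.532 dB


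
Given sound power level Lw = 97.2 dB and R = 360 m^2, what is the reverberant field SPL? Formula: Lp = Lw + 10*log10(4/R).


4/R = 4/360 = 0.0111111
Lp = 97.2 + 10*log10(0.0111111) = 77.658 dB


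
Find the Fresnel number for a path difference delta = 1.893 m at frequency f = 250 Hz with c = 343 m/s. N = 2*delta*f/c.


N = 2*delta*f/c = 2*delta/lambda, where lambda = c/f
lambda = 343 / 250 = 1.372 m
N = 2 * 1.893 / 1.372 = 2.7595


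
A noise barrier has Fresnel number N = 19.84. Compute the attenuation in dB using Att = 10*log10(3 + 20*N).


3 + 20*N = 3 + 20*19.84 = 399.8
Att = 10*log10(399.8) = 26.018 dB


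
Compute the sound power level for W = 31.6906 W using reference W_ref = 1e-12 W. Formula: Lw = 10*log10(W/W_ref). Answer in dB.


W / W_ref = 31.6906 / 1e-12 = 3.16906e+13
Lw = 10 * log10(3.16906e+13) = 135.01 dB


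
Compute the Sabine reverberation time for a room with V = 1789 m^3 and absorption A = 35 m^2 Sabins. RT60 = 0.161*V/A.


RT60 = 0.161 * 1789 / 35 = 8.2294 s


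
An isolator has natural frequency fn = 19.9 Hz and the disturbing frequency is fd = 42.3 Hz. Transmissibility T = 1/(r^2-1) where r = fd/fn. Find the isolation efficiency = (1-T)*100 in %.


r = 42.3 / 19.9 = 2.12563
r^2 - 1 = 2.12563^2 - 1 = 3.5183
T = 1/3.5183 = 0.284228
Efficiency = (1 - 0.284228)*100 = 71.577 %


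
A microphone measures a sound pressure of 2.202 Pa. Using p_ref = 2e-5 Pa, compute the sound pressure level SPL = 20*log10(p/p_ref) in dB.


p / p_ref = 2.202 / 2e-5 = 110100
SPL = 20 * log10(110100) = 100.84 dB


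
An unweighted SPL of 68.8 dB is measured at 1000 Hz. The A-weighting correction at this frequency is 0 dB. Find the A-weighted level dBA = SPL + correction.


A-weighting table: 1000 Hz -> 0 dB correction
SPL_A = SPL + correction = 68.8 + (0) = 68.8 dBA


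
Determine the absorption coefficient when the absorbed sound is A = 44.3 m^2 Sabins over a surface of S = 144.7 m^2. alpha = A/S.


Absorption coefficient = absorbed power / incident power
alpha = A / S = 44.3 / 144.7 = 0.30615


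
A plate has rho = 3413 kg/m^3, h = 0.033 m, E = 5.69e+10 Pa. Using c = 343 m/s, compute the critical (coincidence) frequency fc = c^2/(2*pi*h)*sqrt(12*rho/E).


12*rho/E = 12*3413/5.69e+10 = 7.19789e-07
sqrt(12*rho/E) = sqrt(7.19789e-07) = 0.000848404
c^2/(2*pi*h) = 343^2/(2*pi*0.033) = 567407
fc = 567407 * 0.000848404 = 481.39 Hz


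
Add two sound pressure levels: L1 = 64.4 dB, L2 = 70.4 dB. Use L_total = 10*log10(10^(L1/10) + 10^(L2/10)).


10^(64.4/10) = 2.75423e+06
10^(70.4/10) = 1.09648e+07
Sum = 2.75423e+06 + 1.09648e+07 = 1.3719e+07
L_total = 10*log10(1.3719e+07) = 71.373 dB


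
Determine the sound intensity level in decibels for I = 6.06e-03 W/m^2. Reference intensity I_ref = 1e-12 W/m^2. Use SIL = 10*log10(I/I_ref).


I / I_ref = 6.06e-03 / 1e-12 = 6.06e+09
SIL = 10 * log10(6.06e+09) = 97.825 dB


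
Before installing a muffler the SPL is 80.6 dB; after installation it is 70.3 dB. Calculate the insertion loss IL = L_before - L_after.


Insertion loss = SPL without muffler - SPL with muffler
IL = 80.6 - 70.3 = 10.3 dB


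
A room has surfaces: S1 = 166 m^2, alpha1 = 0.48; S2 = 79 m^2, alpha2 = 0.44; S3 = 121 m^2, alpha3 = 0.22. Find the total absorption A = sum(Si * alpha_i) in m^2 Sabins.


166 * 0.48 = 79.68
79 * 0.44 = 34.76
121 * 0.22 = 26.62
A_total = 79.68 + 34.76 + 26.62 = 141.06 m^2


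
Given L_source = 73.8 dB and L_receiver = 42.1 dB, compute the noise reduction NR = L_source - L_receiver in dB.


NR = L_source - L_receiver (difference between source and receiving room levels)
NR = 73.8 - 42.1 = 31.7 dB


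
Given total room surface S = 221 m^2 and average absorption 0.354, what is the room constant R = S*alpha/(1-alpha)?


R = 221 * 0.354 / (1 - 0.354) = 121.11 m^2


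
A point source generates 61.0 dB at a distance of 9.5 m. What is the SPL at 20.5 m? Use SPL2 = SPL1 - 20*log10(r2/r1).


r2/r1 = 20.5/9.5 = 2.15789
Correction = 20*log10(2.15789) = 6.68059 dB
SPL2 = 61.0 - 6.68059 = 54.319 dB


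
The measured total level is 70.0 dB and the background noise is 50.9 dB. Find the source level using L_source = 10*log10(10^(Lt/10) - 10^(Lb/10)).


10^(70.0/10) = 1e+07
10^(50.9/10) = 123027
Difference = 1e+07 - 123027 = 9.87697e+06
L_source = 10*log10(9.87697e+06) = 69.946 dB


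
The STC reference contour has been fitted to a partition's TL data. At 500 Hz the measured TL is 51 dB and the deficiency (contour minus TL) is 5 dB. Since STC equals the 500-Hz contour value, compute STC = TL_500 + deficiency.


By ASTM E413, STC = value of the fitted reference contour at 500 Hz.
Contour value at 500 Hz = TL_500 + deficiency = 51 + 5 = 56
STC = 56


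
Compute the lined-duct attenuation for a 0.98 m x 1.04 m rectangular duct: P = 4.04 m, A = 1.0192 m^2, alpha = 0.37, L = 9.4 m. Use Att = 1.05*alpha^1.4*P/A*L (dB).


alpha^1.4 = 0.37^1.4 = 0.248589
Attenuation rate = 1.05 * alpha^1.4 * P / A
= 1.05 * 0.248589 * 4.04 / 1.0192 = 1.03465 dB/m
Total Att = 1.03465 * 9.4 = 9.7257 dB


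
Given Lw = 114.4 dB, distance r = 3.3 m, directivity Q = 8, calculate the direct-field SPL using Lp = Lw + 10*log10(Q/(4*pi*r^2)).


4*pi*r^2 = 4*pi*3.3^2 = 136.848 m^2
Q / (4*pi*r^2) = 8 / 136.848 = 0.058459
Lp = 114.4 + 10*log10(0.058459) = 102.07 dB


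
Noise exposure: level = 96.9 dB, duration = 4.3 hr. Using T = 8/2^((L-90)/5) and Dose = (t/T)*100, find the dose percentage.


T_allowed = 8 / 2^((96.9 - 90)/5) = 3.07375 hr
Dose = 4.3 / 3.07375 * 100 = 139.89 %


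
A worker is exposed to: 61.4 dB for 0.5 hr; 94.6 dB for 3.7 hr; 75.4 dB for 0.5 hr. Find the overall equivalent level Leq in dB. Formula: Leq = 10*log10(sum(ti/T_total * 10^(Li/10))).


T_total = 0.5 + 3.7 + 0.5 = 4.7 hr
(0.5/4.7) * 10^(61.4/10) = 146849
(3.7/4.7) * 10^(94.6/10) = 2.27041e+09
(0.5/4.7) * 10^(75.4/10) = 3.68869e+06
Sum = 146849 + 2.27041e+09 + 3.68869e+06 = 2.27425e+09
Leq = 10*log10(2.27425e+09) = 93.568 dB


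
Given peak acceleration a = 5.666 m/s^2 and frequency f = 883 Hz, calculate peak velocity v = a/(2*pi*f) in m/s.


omega = 2*pi*f = 2*pi*883 = 5548.05 rad/s
v = a / omega = 5.666 / 5548.05 = 0.0010213 m/s


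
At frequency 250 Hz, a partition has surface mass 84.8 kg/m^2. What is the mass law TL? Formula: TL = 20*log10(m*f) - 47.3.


m * f = 84.8 * 250 = 21200
20*log10(21200) = 86.5267 dB
TL = 86.5267 - 47.3 = 39.227 dB


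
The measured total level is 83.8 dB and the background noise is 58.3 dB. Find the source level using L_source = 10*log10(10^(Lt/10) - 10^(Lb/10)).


10^(83.8/10) = 2.39883e+08
10^(58.3/10) = 676083
Difference = 2.39883e+08 - 676083 = 2.39207e+08
L_source = 10*log10(2.39207e+08) = 83.788 dB


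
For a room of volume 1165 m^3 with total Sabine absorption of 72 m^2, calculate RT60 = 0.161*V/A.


RT60 = 0.161 * 1165 / 72 = 2.6051 s


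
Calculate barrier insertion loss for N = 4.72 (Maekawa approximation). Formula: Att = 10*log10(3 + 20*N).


3 + 20*N = 3 + 20*4.72 = 97.4
Att = 10*log10(97.4) = 19.886 dB


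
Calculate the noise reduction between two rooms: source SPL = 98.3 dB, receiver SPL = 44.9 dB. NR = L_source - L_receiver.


NR = L_source - L_receiver (difference between source and receiving room levels)
NR = 98.3 - 44.9 = 53.4 dB


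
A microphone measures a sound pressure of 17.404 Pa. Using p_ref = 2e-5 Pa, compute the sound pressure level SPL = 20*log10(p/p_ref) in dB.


p / p_ref = 17.404 / 2e-5 = 870200
SPL = 20 * log10(870200) = 118.79 dB


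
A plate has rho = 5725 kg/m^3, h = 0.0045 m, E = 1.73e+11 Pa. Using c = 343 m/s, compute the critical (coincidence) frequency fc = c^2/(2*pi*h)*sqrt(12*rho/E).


12*rho/E = 12*5725/1.73e+11 = 3.9711e-07
sqrt(12*rho/E) = sqrt(3.9711e-07) = 0.000630167
c^2/(2*pi*h) = 343^2/(2*pi*0.0045) = 4.16098e+06
fc = 4.16098e+06 * 0.000630167 = 2622.1 Hz


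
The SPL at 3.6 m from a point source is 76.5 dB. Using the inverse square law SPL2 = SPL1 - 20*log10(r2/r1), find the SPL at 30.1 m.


r2/r1 = 30.1/3.6 = 8.36111
Correction = 20*log10(8.36111) = 18.4453 dB
SPL2 = 76.5 - 18.4453 = 58.055 dB


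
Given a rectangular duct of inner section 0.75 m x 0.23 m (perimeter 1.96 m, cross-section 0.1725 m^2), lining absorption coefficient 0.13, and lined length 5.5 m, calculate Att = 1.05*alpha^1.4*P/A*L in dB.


alpha^1.4 = 0.13^1.4 = 0.0574805
Attenuation rate = 1.05 * alpha^1.4 * P / A
= 1.05 * 0.0574805 * 1.96 / 0.1725 = 0.685767 dB/m
Total Att = 0.685767 * 5.5 = 3.7717 dB


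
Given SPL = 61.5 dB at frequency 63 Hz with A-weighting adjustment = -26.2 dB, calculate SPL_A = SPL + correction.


A-weighting table: 63 Hz -> -26.2 dB correction
SPL_A = SPL + correction = 61.5 + (-26.2) = 35.3 dBA


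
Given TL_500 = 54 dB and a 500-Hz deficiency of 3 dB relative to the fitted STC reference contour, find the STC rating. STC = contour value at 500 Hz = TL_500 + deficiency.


By ASTM E413, STC = value of the fitted reference contour at 500 Hz.
Contour value at 500 Hz = TL_500 + deficiency = 54 + 3 = 57
STC = 57


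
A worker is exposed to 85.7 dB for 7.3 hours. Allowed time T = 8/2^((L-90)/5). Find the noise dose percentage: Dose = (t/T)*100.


T_allowed = 8 / 2^((85.7 - 90)/5) = 14.5203 hr
Dose = 7.3 / 14.5203 * 100 = 50.274 %


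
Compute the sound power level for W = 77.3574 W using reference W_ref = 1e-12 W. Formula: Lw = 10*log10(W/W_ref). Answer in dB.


W / W_ref = 77.3574 / 1e-12 = 7.73574e+13
Lw = 10 * log10(7.73574e+13) = 138.89 dB


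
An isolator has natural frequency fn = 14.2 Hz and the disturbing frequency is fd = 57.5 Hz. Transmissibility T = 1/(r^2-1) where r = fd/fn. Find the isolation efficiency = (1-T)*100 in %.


r = 57.5 / 14.2 = 4.0493
r^2 - 1 = 4.0493^2 - 1 = 15.3968
T = 1/15.3968 = 0.0649486
Efficiency = (1 - 0.0649486)*100 = 93.505 %


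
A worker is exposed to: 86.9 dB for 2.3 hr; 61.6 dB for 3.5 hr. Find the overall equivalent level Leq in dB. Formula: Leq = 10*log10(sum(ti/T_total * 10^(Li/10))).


T_total = 2.3 + 3.5 = 5.8 hr
(2.3/5.8) * 10^(86.9/10) = 1.94223e+08
(3.5/5.8) * 10^(61.6/10) = 872248
Sum = 1.94223e+08 + 872248 = 1.95095e+08
Leq = 10*log10(1.95095e+08) = 82.902 dB


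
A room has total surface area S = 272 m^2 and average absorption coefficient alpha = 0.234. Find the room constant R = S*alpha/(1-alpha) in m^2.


R = 272 * 0.234 / (1 - 0.234) = 83.091 m^2


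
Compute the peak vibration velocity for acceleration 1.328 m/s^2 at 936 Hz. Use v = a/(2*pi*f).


omega = 2*pi*f = 2*pi*936 = 5881.06 rad/s
v = a / omega = 1.328 / 5881.06 = 0.00022581 m/s


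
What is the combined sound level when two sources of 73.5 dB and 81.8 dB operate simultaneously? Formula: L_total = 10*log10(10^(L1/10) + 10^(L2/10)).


10^(73.5/10) = 2.23872e+07
10^(81.8/10) = 1.51356e+08
Sum = 2.23872e+07 + 1.51356e+08 = 1.73743e+08
L_total = 10*log10(1.73743e+08) = 82.399 dB


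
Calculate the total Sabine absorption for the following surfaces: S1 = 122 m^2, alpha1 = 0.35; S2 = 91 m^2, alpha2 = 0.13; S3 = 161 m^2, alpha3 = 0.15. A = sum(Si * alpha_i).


122 * 0.35 = 42.7
91 * 0.13 = 11.83
161 * 0.15 = 24.15
A_total = 42.7 + 11.83 + 24.15 = 78.68 m^2


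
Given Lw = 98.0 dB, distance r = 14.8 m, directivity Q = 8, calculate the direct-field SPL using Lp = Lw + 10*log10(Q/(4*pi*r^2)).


4*pi*r^2 = 4*pi*14.8^2 = 2752.54 m^2
Q / (4*pi*r^2) = 8 / 2752.54 = 0.00290641
Lp = 98.0 + 10*log10(0.00290641) = 72.634 dB


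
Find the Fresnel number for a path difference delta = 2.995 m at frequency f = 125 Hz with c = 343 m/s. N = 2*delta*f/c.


N = 2*delta*f/c = 2*delta/lambda, where lambda = c/f
lambda = 343 / 125 = 2.744 m
N = 2 * 2.995 / 2.744 = 2.1829


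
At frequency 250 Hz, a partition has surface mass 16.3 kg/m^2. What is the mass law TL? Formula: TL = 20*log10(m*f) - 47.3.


m * f = 16.3 * 250 = 4075
20*log10(4075) = 72.2026 dB
TL = 72.2026 - 47.3 = 24.903 dB


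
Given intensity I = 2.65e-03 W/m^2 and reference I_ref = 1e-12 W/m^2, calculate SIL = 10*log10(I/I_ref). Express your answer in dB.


I / I_ref = 2.65e-03 / 1e-12 = 2.65e+09
SIL = 10 * log10(2.65e+09) = 94.232 dB


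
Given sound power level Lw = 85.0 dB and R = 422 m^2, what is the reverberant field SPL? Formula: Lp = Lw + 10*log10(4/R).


4/R = 4/422 = 0.00947867
Lp = 85.0 + 10*log10(0.00947867) = 64.767 dB


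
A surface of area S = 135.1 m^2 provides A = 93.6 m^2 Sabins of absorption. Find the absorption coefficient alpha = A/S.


Absorption coefficient = absorbed power / incident power
alpha = A / S = 93.6 / 135.1 = 0.69282


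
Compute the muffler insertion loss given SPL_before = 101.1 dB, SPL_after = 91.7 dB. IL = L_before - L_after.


Insertion loss = SPL without muffler - SPL with muffler
IL = 101.1 - 91.7 = 9.4 dB


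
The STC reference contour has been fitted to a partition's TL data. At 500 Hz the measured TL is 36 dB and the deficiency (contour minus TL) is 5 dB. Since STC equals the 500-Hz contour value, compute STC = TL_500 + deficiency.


By ASTM E413, STC = value of the fitted reference contour at 500 Hz.
Contour value at 500 Hz = TL_500 + deficiency = 36 + 5 = 41
STC = 41


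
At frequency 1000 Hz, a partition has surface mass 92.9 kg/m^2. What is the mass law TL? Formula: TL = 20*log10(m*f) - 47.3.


m * f = 92.9 * 1000 = 92900
20*log10(92900) = 99.3603 dB
TL = 99.3603 - 47.3 = 52.06 dB


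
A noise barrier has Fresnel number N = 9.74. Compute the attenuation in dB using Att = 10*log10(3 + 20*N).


3 + 20*N = 3 + 20*9.74 = 197.8
Att = 10*log10(197.8) = 22.962 dB


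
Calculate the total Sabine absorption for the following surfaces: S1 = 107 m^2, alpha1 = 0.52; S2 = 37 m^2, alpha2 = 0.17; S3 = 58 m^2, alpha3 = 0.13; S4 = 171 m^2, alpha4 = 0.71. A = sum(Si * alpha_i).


107 * 0.52 = 55.64
37 * 0.17 = 6.29
58 * 0.13 = 7.54
171 * 0.71 = 121.41
A_total = 55.64 + 6.29 + 7.54 + 121.41 = 190.88 m^2


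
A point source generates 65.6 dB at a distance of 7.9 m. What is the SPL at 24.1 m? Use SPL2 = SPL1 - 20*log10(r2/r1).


r2/r1 = 24.1/7.9 = 3.05063
Correction = 20*log10(3.05063) = 9.68779 dB
SPL2 = 65.6 - 9.68779 = 55.912 dB


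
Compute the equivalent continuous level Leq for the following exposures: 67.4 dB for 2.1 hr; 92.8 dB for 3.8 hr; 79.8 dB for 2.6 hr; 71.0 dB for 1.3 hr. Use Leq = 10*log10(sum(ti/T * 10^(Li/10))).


T_total = 2.1 + 3.8 + 2.6 + 1.3 = 9.8 hr
(2.1/9.8) * 10^(67.4/10) = 1.17759e+06
(3.8/9.8) * 10^(92.8/10) = 7.38852e+08
(2.6/9.8) * 10^(79.8/10) = 2.53365e+07
(1.3/9.8) * 10^(71.0/10) = 1.67e+06
Sum = 1.17759e+06 + 7.38852e+08 + 2.53365e+07 + 1.67e+06 = 7.67036e+08
Leq = 10*log10(7.67036e+08) = 88.848 dB


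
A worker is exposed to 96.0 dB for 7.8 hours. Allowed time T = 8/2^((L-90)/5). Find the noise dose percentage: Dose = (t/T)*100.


T_allowed = 8 / 2^((96.0 - 90)/5) = 3.4822 hr
Dose = 7.8 / 3.4822 * 100 = 224 %


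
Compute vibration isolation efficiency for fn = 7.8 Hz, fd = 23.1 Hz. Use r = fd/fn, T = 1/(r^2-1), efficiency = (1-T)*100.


r = 23.1 / 7.8 = 2.96154
r^2 - 1 = 2.96154^2 - 1 = 7.77072
T = 1/7.77072 = 0.128688
Efficiency = (1 - 0.128688)*100 = 87.131 %


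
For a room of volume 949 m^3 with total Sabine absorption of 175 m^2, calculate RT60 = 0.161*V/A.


RT60 = 0.161 * 949 / 175 = 0.87308 s


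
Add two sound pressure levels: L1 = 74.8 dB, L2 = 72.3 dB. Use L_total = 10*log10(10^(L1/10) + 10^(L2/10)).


10^(74.8/10) = 3.01995e+07
10^(72.3/10) = 1.69824e+07
Sum = 3.01995e+07 + 1.69824e+07 = 4.71819e+07
L_total = 10*log10(4.71819e+07) = 76.738 dB


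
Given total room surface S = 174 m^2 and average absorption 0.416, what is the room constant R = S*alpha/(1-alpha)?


R = 174 * 0.416 / (1 - 0.416) = 123.95 m^2


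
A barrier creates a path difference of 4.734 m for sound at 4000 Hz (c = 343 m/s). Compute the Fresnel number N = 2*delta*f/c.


N = 2*delta*f/c = 2*delta/lambda, where lambda = c/f
lambda = 343 / 4000 = 0.08575 m
N = 2 * 4.734 / 0.08575 = 110.41


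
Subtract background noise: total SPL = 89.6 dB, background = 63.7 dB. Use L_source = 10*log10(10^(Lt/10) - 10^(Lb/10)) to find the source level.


10^(89.6/10) = 9.12011e+08
10^(63.7/10) = 2.34423e+06
Difference = 9.12011e+08 - 2.34423e+06 = 9.09667e+08
L_source = 10*log10(9.09667e+08) = 89.589 dB


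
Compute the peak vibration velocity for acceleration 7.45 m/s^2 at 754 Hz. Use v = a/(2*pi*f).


omega = 2*pi*f = 2*pi*754 = 4737.52 rad/s
v = a / omega = 7.45 / 4737.52 = 0.0015726 m/s


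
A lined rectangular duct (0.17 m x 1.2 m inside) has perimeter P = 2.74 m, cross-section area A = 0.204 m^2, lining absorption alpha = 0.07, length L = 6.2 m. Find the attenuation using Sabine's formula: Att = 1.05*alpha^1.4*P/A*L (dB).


alpha^1.4 = 0.07^1.4 = 0.0241622
Attenuation rate = 1.05 * alpha^1.4 * P / A
= 1.05 * 0.0241622 * 2.74 / 0.204 = 0.340758 dB/m
Total Att = 0.340758 * 6.2 = 2.1127 dB


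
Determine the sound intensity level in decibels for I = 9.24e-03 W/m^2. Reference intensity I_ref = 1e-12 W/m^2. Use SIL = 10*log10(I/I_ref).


I / I_ref = 9.24e-03 / 1e-12 = 9.24e+09
SIL = 10 * log10(9.24e+09) = 99.657 dB


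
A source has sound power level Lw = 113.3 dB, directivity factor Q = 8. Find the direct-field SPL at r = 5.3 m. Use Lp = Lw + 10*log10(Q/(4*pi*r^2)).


4*pi*r^2 = 4*pi*5.3^2 = 352.989 m^2
Q / (4*pi*r^2) = 8 / 352.989 = 0.0226636
Lp = 113.3 + 10*log10(0.0226636) = 96.853 dB


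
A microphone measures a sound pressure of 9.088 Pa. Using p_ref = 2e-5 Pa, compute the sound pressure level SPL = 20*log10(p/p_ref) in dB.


p / p_ref = 9.088 / 2e-5 = 454400
SPL = 20 * log10(454400) = 113.15 dB


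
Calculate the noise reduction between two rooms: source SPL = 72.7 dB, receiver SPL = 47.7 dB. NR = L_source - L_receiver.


NR = L_source - L_receiver (difference between source and receiving room levels)
NR = 72.7 - 47.7 = 25 dB


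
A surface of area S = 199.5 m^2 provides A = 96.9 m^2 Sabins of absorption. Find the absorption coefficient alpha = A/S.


Absorption coefficient = absorbed power / incident power
alpha = A / S = 96.9 / 199.5 = 0.48571


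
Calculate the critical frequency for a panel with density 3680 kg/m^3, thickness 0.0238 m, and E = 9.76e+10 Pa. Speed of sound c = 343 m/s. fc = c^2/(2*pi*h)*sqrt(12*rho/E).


12*rho/E = 12*3680/9.76e+10 = 4.52459e-07
sqrt(12*rho/E) = sqrt(4.52459e-07) = 0.000672651
c^2/(2*pi*h) = 343^2/(2*pi*0.0238) = 786740
fc = 786740 * 0.000672651 = 529.2 Hz


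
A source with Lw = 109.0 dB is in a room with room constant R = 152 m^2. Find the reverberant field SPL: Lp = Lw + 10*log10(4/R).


4/R = 4/152 = 0.0263158
Lp = 109.0 + 10*log10(0.0263158) = 93.202 dB


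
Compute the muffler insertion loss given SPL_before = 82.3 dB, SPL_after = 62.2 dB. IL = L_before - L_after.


Insertion loss = SPL without muffler - SPL with muffler
IL = 82.3 - 62.2 = 20.1 dB


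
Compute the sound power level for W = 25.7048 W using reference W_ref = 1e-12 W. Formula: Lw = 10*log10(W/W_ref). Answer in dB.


W / W_ref = 25.7048 / 1e-12 = 2.57048e+13
Lw = 10 * log10(2.57048e+13) = 134.1 dB


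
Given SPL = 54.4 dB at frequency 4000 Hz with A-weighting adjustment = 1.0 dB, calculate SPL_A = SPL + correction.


A-weighting table: 4000 Hz -> 1.0 dB correction
SPL_A = SPL + correction = 54.4 + (1.0) = 55.4 dBA


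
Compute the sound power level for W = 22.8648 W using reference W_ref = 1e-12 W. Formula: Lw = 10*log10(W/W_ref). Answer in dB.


W / W_ref = 22.8648 / 1e-12 = 2.28648e+13
Lw = 10 * log10(2.28648e+13) = 133.59 dB


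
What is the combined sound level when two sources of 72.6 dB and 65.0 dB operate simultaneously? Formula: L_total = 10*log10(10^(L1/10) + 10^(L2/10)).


10^(72.6/10) = 1.8197e+07
10^(65.0/10) = 3.16228e+06
Sum = 1.8197e+07 + 3.16228e+06 = 2.13593e+07
L_total = 10*log10(2.13593e+07) = 73.296 dB
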